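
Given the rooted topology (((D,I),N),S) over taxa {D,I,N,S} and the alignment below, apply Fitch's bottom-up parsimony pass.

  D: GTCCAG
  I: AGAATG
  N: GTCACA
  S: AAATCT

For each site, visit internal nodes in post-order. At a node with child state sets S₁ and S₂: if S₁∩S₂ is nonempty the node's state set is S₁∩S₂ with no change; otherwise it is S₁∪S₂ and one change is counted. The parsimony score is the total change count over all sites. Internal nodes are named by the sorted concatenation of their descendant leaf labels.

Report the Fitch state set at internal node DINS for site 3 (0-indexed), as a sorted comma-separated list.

site 0, node DI: D={G} ∪ I={A} → {A,G} (+1)
site 0, node DIN: DI={A,G} ∩ N={G} → {G} (+0)
site 0, node DINS: DIN={G} ∪ S={A} → {A,G} (+1)
site 1, node DI: D={T} ∪ I={G} → {G,T} (+1)
site 1, node DIN: DI={G,T} ∩ N={T} → {T} (+0)
site 1, node DINS: DIN={T} ∪ S={A} → {A,T} (+1)
site 2, node DI: D={C} ∪ I={A} → {A,C} (+1)
site 2, node DIN: DI={A,C} ∩ N={C} → {C} (+0)
site 2, node DINS: DIN={C} ∪ S={A} → {A,C} (+1)
site 3, node DI: D={C} ∪ I={A} → {A,C} (+1)
site 3, node DIN: DI={A,C} ∩ N={A} → {A} (+0)
site 3, node DINS: DIN={A} ∪ S={T} → {A,T} (+1)
site 4, node DI: D={A} ∪ I={T} → {A,T} (+1)
site 4, node DIN: DI={A,T} ∪ N={C} → {A,C,T} (+1)
site 4, node DINS: DIN={A,C,T} ∩ S={C} → {C} (+0)
site 5, node DI: D={G} ∩ I={G} → {G} (+0)
site 5, node DIN: DI={G} ∪ N={A} → {A,G} (+1)
site 5, node DINS: DIN={A,G} ∪ S={T} → {A,G,T} (+1)
per-site changes: [2, 2, 2, 2, 2, 2]; total = 12

A,T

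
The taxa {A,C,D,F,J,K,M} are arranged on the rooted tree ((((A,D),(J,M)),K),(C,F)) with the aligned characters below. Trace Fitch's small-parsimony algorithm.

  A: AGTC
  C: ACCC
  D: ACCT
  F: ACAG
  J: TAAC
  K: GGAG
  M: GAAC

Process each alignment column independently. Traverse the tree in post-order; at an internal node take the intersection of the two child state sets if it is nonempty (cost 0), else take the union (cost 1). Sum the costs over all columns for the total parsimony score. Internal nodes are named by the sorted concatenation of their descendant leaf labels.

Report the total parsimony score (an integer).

12

[col 0] AD: children A:{A}, D:{A} ∩→ {A}; cost 0
[col 0] JM: children J:{T}, M:{G} ∪→ {G,T}; cost 1
[col 0] ADJM: children AD:{A}, JM:{G,T} ∪→ {A,G,T}; cost 1
[col 0] ADJKM: children ADJM:{A,G,T}, K:{G} ∩→ {G}; cost 0
[col 0] CF: children C:{A}, F:{A} ∩→ {A}; cost 0
[col 0] ACDFJKM: children ADJKM:{G}, CF:{A} ∪→ {A,G}; cost 1
[col 1] AD: children A:{G}, D:{C} ∪→ {C,G}; cost 1
[col 1] JM: children J:{A}, M:{A} ∩→ {A}; cost 0
[col 1] ADJM: children AD:{C,G}, JM:{A} ∪→ {A,C,G}; cost 1
[col 1] ADJKM: children ADJM:{A,C,G}, K:{G} ∩→ {G}; cost 0
[col 1] CF: children C:{C}, F:{C} ∩→ {C}; cost 0
[col 1] ACDFJKM: children ADJKM:{G}, CF:{C} ∪→ {C,G}; cost 1
[col 2] AD: children A:{T}, D:{C} ∪→ {C,T}; cost 1
[col 2] JM: children J:{A}, M:{A} ∩→ {A}; cost 0
[col 2] ADJM: children AD:{C,T}, JM:{A} ∪→ {A,C,T}; cost 1
[col 2] ADJKM: children ADJM:{A,C,T}, K:{A} ∩→ {A}; cost 0
[col 2] CF: children C:{C}, F:{A} ∪→ {A,C}; cost 1
[col 2] ACDFJKM: children ADJKM:{A}, CF:{A,C} ∩→ {A}; cost 0
[col 3] AD: children A:{C}, D:{T} ∪→ {C,T}; cost 1
[col 3] JM: children J:{C}, M:{C} ∩→ {C}; cost 0
[col 3] ADJM: children AD:{C,T}, JM:{C} ∩→ {C}; cost 0
[col 3] ADJKM: children ADJM:{C}, K:{G} ∪→ {C,G}; cost 1
[col 3] CF: children C:{C}, F:{G} ∪→ {C,G}; cost 1
[col 3] ACDFJKM: children ADJKM:{C,G}, CF:{C,G} ∩→ {C,G}; cost 0
per-site changes: [3, 3, 3, 3]; total = 12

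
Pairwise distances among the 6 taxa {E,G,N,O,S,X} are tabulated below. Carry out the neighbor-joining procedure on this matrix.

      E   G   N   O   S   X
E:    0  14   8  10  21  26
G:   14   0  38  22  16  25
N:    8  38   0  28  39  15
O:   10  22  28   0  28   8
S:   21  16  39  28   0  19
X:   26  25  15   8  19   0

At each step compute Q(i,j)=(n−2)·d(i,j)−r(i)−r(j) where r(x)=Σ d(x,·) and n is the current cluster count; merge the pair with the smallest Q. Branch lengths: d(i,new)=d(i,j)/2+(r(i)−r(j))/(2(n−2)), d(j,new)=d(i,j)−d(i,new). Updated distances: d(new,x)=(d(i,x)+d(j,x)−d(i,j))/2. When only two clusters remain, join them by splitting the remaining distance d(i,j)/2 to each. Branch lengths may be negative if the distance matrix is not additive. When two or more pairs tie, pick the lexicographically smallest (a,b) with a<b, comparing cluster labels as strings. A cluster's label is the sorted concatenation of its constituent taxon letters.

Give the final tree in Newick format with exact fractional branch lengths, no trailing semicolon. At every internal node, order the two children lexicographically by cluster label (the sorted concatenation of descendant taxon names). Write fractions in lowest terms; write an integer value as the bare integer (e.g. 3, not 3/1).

iteration 1: select E,N (d=8, Q=-175); attach at lengths (-17/8, 81/8); label the merged cluster EN
  updated: d(EN,G)=22, d(EN,O)=15, d(EN,S)=26, d(EN,X)=33/2
iteration 2: select G,S (d=16, Q=-126); attach at lengths (22/3, 26/3); label the merged cluster GS
  updated: d(EN,GS)=16, d(GS,O)=17, d(GS,X)=14
iteration 3: select EN,GS (d=16, Q=-125/2); attach at lengths (65/8, 63/8); label the merged cluster EGNS
  updated: d(EGNS,O)=8, d(EGNS,X)=29/4
iteration 4: select EGNS,O (d=8, Q=-93/4); attach at lengths (29/8, 35/8); label the merged cluster EGNOS
  updated: d(EGNOS,X)=29/8
iteration 5: select EGNOS,X (d=29/8); attach at lengths (29/16, 29/16); label the merged cluster EGNOSX
final tree: ((((E:-17/8,N:81/8):65/8,(G:22/3,S:26/3):63/8):29/8,O:35/8):29/16,X:29/16)
total length: 413/8

((((E:-17/8,N:81/8):65/8,(G:22/3,S:26/3):63/8):29/8,O:35/8):29/16,X:29/16)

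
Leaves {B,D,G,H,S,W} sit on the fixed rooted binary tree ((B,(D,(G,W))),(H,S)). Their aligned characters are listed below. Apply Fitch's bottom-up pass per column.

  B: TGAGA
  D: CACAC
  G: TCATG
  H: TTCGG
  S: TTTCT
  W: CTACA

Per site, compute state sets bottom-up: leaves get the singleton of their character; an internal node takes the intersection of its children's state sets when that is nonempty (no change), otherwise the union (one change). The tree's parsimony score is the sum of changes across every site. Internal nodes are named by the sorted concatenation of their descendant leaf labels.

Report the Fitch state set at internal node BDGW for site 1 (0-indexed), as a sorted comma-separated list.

A,C,G,T

site 0, node GW: G={T} ∪ W={C} → {C,T} (+1)
site 0, node DGW: D={C} ∩ GW={C,T} → {C} (+0)
site 0, node BDGW: B={T} ∪ DGW={C} → {C,T} (+1)
site 0, node HS: H={T} ∩ S={T} → {T} (+0)
site 0, node BDGHSW: BDGW={C,T} ∩ HS={T} → {T} (+0)
site 1, node GW: G={C} ∪ W={T} → {C,T} (+1)
site 1, node DGW: D={A} ∪ GW={C,T} → {A,C,T} (+1)
site 1, node BDGW: B={G} ∪ DGW={A,C,T} → {A,C,G,T} (+1)
site 1, node HS: H={T} ∩ S={T} → {T} (+0)
site 1, node BDGHSW: BDGW={A,C,G,T} ∩ HS={T} → {T} (+0)
site 2, node GW: G={A} ∩ W={A} → {A} (+0)
site 2, node DGW: D={C} ∪ GW={A} → {A,C} (+1)
site 2, node BDGW: B={A} ∩ DGW={A,C} → {A} (+0)
site 2, node HS: H={C} ∪ S={T} → {C,T} (+1)
site 2, node BDGHSW: BDGW={A} ∪ HS={C,T} → {A,C,T} (+1)
site 3, node GW: G={T} ∪ W={C} → {C,T} (+1)
site 3, node DGW: D={A} ∪ GW={C,T} → {A,C,T} (+1)
site 3, node BDGW: B={G} ∪ DGW={A,C,T} → {A,C,G,T} (+1)
site 3, node HS: H={G} ∪ S={C} → {C,G} (+1)
site 3, node BDGHSW: BDGW={A,C,G,T} ∩ HS={C,G} → {C,G} (+0)
site 4, node GW: G={G} ∪ W={A} → {A,G} (+1)
site 4, node DGW: D={C} ∪ GW={A,G} → {A,C,G} (+1)
site 4, node BDGW: B={A} ∩ DGW={A,C,G} → {A} (+0)
site 4, node HS: H={G} ∪ S={T} → {G,T} (+1)
site 4, node BDGHSW: BDGW={A} ∪ HS={G,T} → {A,G,T} (+1)
per-site changes: [2, 3, 3, 4, 4]; total = 16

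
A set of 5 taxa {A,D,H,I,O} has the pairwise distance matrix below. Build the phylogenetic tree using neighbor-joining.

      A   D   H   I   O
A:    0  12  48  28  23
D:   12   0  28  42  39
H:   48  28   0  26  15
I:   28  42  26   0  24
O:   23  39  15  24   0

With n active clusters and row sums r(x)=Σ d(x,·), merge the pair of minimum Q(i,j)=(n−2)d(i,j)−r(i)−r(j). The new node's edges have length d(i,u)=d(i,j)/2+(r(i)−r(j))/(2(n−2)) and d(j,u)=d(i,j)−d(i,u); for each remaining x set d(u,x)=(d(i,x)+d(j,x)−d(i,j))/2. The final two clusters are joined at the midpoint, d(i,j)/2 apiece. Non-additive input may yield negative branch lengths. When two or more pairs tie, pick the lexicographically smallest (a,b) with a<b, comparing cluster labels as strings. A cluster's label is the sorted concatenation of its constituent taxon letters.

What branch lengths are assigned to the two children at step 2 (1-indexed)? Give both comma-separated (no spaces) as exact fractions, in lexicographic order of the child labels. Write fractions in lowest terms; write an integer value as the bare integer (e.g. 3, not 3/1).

65/4,51/4

1. join A+D (d=12, Q=-196) ⇒ AD; edges |A|=13/3, |D|=23/3
  updated: d(AD,H)=32, d(AD,I)=29, d(AD,O)=25
2. join AD+I (d=29, Q=-107) ⇒ ADI; edges |AD|=65/4, |I|=51/4
  updated: d(ADI,H)=29/2, d(ADI,O)=10
3. join ADI+H (d=29/2, Q=-79/2) ⇒ ADHI; edges |ADI|=19/4, |H|=39/4
  updated: d(ADHI,O)=21/4
4. join ADHI+O (d=21/4) ⇒ ADHIO; edges |ADHI|=21/8, |O|=21/8
final tree: ((((A:13/3,D:23/3):65/4,I:51/4):19/4,H:39/4):21/8,O:21/8)
total length: 243/4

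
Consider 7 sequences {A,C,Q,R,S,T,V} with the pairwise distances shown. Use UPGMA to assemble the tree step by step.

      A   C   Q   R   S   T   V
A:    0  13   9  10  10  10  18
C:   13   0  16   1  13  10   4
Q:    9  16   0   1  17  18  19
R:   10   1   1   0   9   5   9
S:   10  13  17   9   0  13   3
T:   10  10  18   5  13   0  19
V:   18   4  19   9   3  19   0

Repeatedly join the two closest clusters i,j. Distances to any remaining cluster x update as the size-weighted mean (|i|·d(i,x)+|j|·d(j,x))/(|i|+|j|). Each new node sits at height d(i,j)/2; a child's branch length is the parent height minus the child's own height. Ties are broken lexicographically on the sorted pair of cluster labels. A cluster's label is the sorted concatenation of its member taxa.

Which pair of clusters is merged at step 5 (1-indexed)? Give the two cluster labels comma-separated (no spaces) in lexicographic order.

CRT,SV

iteration 1: select C,R (d=1); attach at lengths (1/2, 1/2); label the merged cluster CR
  updated: d(A,CR)=23/2, d(CR,Q)=17/2, d(CR,S)=11, d(CR,T)=15/2, d(CR,V)=13/2
iteration 2: select S,V (d=3); attach at lengths (3/2, 3/2); label the merged cluster SV
  updated: d(A,SV)=14, d(CR,SV)=35/4, d(Q,SV)=18, d(SV,T)=16
iteration 3: select CR,T (d=15/2); attach at lengths (13/4, 15/4); label the merged cluster CRT
  updated: d(A,CRT)=11, d(CRT,Q)=35/3, d(CRT,SV)=67/6
iteration 4: select A,Q (d=9); attach at lengths (9/2, 9/2); label the merged cluster AQ
  updated: d(AQ,CRT)=34/3, d(AQ,SV)=16
iteration 5: select CRT,SV (d=67/6); attach at lengths (11/6, 49/12); label the merged cluster CRSTV
  updated: d(AQ,CRSTV)=66/5
iteration 6: select AQ,CRSTV (d=66/5); attach at lengths (21/10, 61/60); label the merged cluster ACQRSTV
final tree: ((A:9/2,Q:9/2):21/10,(((C:1/2,R:1/2):13/4,T:15/4):11/6,(S:3/2,V:3/2):49/12):61/60)
total length: 871/30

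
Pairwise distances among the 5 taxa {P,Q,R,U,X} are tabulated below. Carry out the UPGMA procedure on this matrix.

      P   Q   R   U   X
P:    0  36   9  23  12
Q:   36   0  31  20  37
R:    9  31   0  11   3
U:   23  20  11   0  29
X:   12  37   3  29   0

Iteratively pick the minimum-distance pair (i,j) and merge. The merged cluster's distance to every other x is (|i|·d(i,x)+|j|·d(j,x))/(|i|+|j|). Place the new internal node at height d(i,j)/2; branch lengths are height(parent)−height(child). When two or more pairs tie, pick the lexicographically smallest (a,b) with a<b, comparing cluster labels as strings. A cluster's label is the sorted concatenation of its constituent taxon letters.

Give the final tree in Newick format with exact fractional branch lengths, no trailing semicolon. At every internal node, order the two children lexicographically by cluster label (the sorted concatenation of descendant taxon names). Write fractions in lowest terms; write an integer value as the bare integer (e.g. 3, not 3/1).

iteration 1: select R,X (d=3); attach at lengths (3/2, 3/2); label the merged cluster RX
  updated: d(P,RX)=21/2, d(Q,RX)=34, d(RX,U)=20
iteration 2: select P,RX (d=21/2); attach at lengths (21/4, 15/4); label the merged cluster PRX
  updated: d(PRX,Q)=104/3, d(PRX,U)=21
iteration 3: select Q,U (d=20); attach at lengths (10, 10); label the merged cluster QU
  updated: d(PRX,QU)=167/6
iteration 4: select PRX,QU (d=167/6); attach at lengths (26/3, 47/12); label the merged cluster PQRUX
final tree: ((P:21/4,(R:3/2,X:3/2):15/4):26/3,(Q:10,U:10):47/12)
total length: 535/12

((P:21/4,(R:3/2,X:3/2):15/4):26/3,(Q:10,U:10):47/12)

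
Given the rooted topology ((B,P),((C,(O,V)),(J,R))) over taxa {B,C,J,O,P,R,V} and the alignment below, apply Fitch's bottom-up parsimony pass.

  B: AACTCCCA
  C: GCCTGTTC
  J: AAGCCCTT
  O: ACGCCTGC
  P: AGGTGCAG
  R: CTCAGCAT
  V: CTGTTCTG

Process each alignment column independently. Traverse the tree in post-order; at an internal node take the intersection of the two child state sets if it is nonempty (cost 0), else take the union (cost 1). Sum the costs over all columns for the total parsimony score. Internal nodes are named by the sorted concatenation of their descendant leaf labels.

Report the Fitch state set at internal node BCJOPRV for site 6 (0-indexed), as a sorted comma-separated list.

A,C,T

site 0, node BP: B={A} ∩ P={A} → {A} (+0)
site 0, node OV: O={A} ∪ V={C} → {A,C} (+1)
site 0, node COV: C={G} ∪ OV={A,C} → {A,C,G} (+1)
site 0, node JR: J={A} ∪ R={C} → {A,C} (+1)
site 0, node CJORV: COV={A,C,G} ∩ JR={A,C} → {A,C} (+0)
site 0, node BCJOPRV: BP={A} ∩ CJORV={A,C} → {A} (+0)
site 1, node BP: B={A} ∪ P={G} → {A,G} (+1)
site 1, node OV: O={C} ∪ V={T} → {C,T} (+1)
site 1, node COV: C={C} ∩ OV={C,T} → {C} (+0)
site 1, node JR: J={A} ∪ R={T} → {A,T} (+1)
site 1, node CJORV: COV={C} ∪ JR={A,T} → {A,C,T} (+1)
site 1, node BCJOPRV: BP={A,G} ∩ CJORV={A,C,T} → {A} (+0)
site 2, node BP: B={C} ∪ P={G} → {C,G} (+1)
site 2, node OV: O={G} ∩ V={G} → {G} (+0)
site 2, node COV: C={C} ∪ OV={G} → {C,G} (+1)
site 2, node JR: J={G} ∪ R={C} → {C,G} (+1)
site 2, node CJORV: COV={C,G} ∩ JR={C,G} → {C,G} (+0)
site 2, node BCJOPRV: BP={C,G} ∩ CJORV={C,G} → {C,G} (+0)
site 3, node BP: B={T} ∩ P={T} → {T} (+0)
site 3, node OV: O={C} ∪ V={T} → {C,T} (+1)
site 3, node COV: C={T} ∩ OV={C,T} → {T} (+0)
site 3, node JR: J={C} ∪ R={A} → {A,C} (+1)
site 3, node CJORV: COV={T} ∪ JR={A,C} → {A,C,T} (+1)
site 3, node BCJOPRV: BP={T} ∩ CJORV={A,C,T} → {T} (+0)
site 4, node BP: B={C} ∪ P={G} → {C,G} (+1)
site 4, node OV: O={C} ∪ V={T} → {C,T} (+1)
site 4, node COV: C={G} ∪ OV={C,T} → {C,G,T} (+1)
site 4, node JR: J={C} ∪ R={G} → {C,G} (+1)
site 4, node CJORV: COV={C,G,T} ∩ JR={C,G} → {C,G} (+0)
site 4, node BCJOPRV: BP={C,G} ∩ CJORV={C,G} → {C,G} (+0)
site 5, node BP: B={C} ∩ P={C} → {C} (+0)
site 5, node OV: O={T} ∪ V={C} → {C,T} (+1)
site 5, node COV: C={T} ∩ OV={C,T} → {T} (+0)
site 5, node JR: J={C} ∩ R={C} → {C} (+0)
site 5, node CJORV: COV={T} ∪ JR={C} → {C,T} (+1)
site 5, node BCJOPRV: BP={C} ∩ CJORV={C,T} → {C} (+0)
site 6, node BP: B={C} ∪ P={A} → {A,C} (+1)
site 6, node OV: O={G} ∪ V={T} → {G,T} (+1)
site 6, node COV: C={T} ∩ OV={G,T} → {T} (+0)
site 6, node JR: J={T} ∪ R={A} → {A,T} (+1)
site 6, node CJORV: COV={T} ∩ JR={A,T} → {T} (+0)
site 6, node BCJOPRV: BP={A,C} ∪ CJORV={T} → {A,C,T} (+1)
site 7, node BP: B={A} ∪ P={G} → {A,G} (+1)
site 7, node OV: O={C} ∪ V={G} → {C,G} (+1)
site 7, node COV: C={C} ∩ OV={C,G} → {C} (+0)
site 7, node JR: J={T} ∩ R={T} → {T} (+0)
site 7, node CJORV: COV={C} ∪ JR={T} → {C,T} (+1)
site 7, node BCJOPRV: BP={A,G} ∪ CJORV={C,T} → {A,C,G,T} (+1)
per-site changes: [3, 4, 3, 3, 4, 2, 4, 4]; total = 27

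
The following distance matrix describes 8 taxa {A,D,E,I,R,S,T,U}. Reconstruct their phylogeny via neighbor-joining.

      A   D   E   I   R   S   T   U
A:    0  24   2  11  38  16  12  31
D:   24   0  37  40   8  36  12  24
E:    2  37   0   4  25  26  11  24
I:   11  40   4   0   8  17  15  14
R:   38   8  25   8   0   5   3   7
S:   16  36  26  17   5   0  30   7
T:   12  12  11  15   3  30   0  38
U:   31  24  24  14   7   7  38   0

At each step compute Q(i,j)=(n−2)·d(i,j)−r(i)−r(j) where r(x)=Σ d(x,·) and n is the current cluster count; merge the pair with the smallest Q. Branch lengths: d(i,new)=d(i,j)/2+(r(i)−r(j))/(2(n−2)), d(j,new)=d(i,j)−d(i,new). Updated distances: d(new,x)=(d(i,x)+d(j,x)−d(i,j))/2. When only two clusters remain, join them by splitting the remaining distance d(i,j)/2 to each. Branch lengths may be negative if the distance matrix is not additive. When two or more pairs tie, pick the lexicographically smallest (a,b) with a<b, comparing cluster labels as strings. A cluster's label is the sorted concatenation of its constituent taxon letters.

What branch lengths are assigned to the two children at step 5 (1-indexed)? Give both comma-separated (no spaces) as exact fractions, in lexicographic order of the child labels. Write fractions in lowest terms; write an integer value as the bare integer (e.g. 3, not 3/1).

step 1: merge (A,E) at d=2, Q=-251; branch lengths A→17/12, E→7/12; new cluster AE
  updated: d(AE,D)=59/2, d(AE,I)=13/2, d(AE,R)=61/2, d(AE,S)=20, d(AE,T)=21/2, d(AE,U)=53/2
step 2: merge (D,T) at d=12, Q=-198; branch lengths D→101/10, T→19/10; new cluster DT
  updated: d(AE,DT)=14, d(DT,I)=43/2, d(DT,R)=-1/2, d(DT,S)=27, d(DT,U)=25
step 3: merge (DT,R) at d=-1/2, Q=-139; branch lengths DT→35/8, R→-39/8; new cluster DRT
  updated: d(AE,DRT)=45/2, d(DRT,I)=15, d(DRT,S)=65/4, d(DRT,U)=65/4
step 4: merge (AE,I) at d=13/2, Q=-217/2; branch lengths AE→85/12, I→-7/12; new cluster AEI
  updated: d(AEI,DRT)=31/2, d(AEI,S)=61/4, d(AEI,U)=17
step 5: merge (AEI,DRT) at d=31/2, Q=-259/4; branch lengths AEI→123/16, DRT→125/16; new cluster ADEIRT
  updated: d(ADEIRT,S)=8, d(ADEIRT,U)=71/8
step 6: merge (ADEIRT,S) at d=8, Q=-191/8; branch lengths ADEIRT→79/16, S→49/16; new cluster ADEIRST
  updated: d(ADEIRST,U)=63/16
step 7: merge (ADEIRST,U) at d=63/16; branch lengths ADEIRST→63/32, U→63/32; new cluster ADEIRSTU
final tree: (((((A:17/12,E:7/12):85/12,I:-7/12):123/16,((D:101/10,T:19/10):35/8,R:-39/8):125/16):79/16,S:49/16):63/32,U:63/32)
total length: 759/16

123/16,125/16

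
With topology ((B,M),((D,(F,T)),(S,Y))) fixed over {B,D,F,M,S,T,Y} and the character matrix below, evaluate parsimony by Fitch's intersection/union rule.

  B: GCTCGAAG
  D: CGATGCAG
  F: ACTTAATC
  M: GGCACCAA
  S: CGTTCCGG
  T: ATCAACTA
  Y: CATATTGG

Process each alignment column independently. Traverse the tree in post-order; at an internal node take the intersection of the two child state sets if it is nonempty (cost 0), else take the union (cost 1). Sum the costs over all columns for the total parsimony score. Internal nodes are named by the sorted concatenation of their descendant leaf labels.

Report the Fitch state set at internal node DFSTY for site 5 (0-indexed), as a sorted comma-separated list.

C

[col 0] BM: children B:{G}, M:{G} ∩→ {G}; cost 0
[col 0] FT: children F:{A}, T:{A} ∩→ {A}; cost 0
[col 0] DFT: children D:{C}, FT:{A} ∪→ {A,C}; cost 1
[col 0] SY: children S:{C}, Y:{C} ∩→ {C}; cost 0
[col 0] DFSTY: children DFT:{A,C}, SY:{C} ∩→ {C}; cost 0
[col 0] BDFMSTY: children BM:{G}, DFSTY:{C} ∪→ {C,G}; cost 1
[col 1] BM: children B:{C}, M:{G} ∪→ {C,G}; cost 1
[col 1] FT: children F:{C}, T:{T} ∪→ {C,T}; cost 1
[col 1] DFT: children D:{G}, FT:{C,T} ∪→ {C,G,T}; cost 1
[col 1] SY: children S:{G}, Y:{A} ∪→ {A,G}; cost 1
[col 1] DFSTY: children DFT:{C,G,T}, SY:{A,G} ∩→ {G}; cost 0
[col 1] BDFMSTY: children BM:{C,G}, DFSTY:{G} ∩→ {G}; cost 0
[col 2] BM: children B:{T}, M:{C} ∪→ {C,T}; cost 1
[col 2] FT: children F:{T}, T:{C} ∪→ {C,T}; cost 1
[col 2] DFT: children D:{A}, FT:{C,T} ∪→ {A,C,T}; cost 1
[col 2] SY: children S:{T}, Y:{T} ∩→ {T}; cost 0
[col 2] DFSTY: children DFT:{A,C,T}, SY:{T} ∩→ {T}; cost 0
[col 2] BDFMSTY: children BM:{C,T}, DFSTY:{T} ∩→ {T}; cost 0
[col 3] BM: children B:{C}, M:{A} ∪→ {A,C}; cost 1
[col 3] FT: children F:{T}, T:{A} ∪→ {A,T}; cost 1
[col 3] DFT: children D:{T}, FT:{A,T} ∩→ {T}; cost 0
[col 3] SY: children S:{T}, Y:{A} ∪→ {A,T}; cost 1
[col 3] DFSTY: children DFT:{T}, SY:{A,T} ∩→ {T}; cost 0
[col 3] BDFMSTY: children BM:{A,C}, DFSTY:{T} ∪→ {A,C,T}; cost 1
[col 4] BM: children B:{G}, M:{C} ∪→ {C,G}; cost 1
[col 4] FT: children F:{A}, T:{A} ∩→ {A}; cost 0
[col 4] DFT: children D:{G}, FT:{A} ∪→ {A,G}; cost 1
[col 4] SY: children S:{C}, Y:{T} ∪→ {C,T}; cost 1
[col 4] DFSTY: children DFT:{A,G}, SY:{C,T} ∪→ {A,C,G,T}; cost 1
[col 4] BDFMSTY: children BM:{C,G}, DFSTY:{A,C,G,T} ∩→ {C,G}; cost 0
[col 5] BM: children B:{A}, M:{C} ∪→ {A,C}; cost 1
[col 5] FT: children F:{A}, T:{C} ∪→ {A,C}; cost 1
[col 5] DFT: children D:{C}, FT:{A,C} ∩→ {C}; cost 0
[col 5] SY: children S:{C}, Y:{T} ∪→ {C,T}; cost 1
[col 5] DFSTY: children DFT:{C}, SY:{C,T} ∩→ {C}; cost 0
[col 5] BDFMSTY: children BM:{A,C}, DFSTY:{C} ∩→ {C}; cost 0
[col 6] BM: children B:{A}, M:{A} ∩→ {A}; cost 0
[col 6] FT: children F:{T}, T:{T} ∩→ {T}; cost 0
[col 6] DFT: children D:{A}, FT:{T} ∪→ {A,T}; cost 1
[col 6] SY: children S:{G}, Y:{G} ∩→ {G}; cost 0
[col 6] DFSTY: children DFT:{A,T}, SY:{G} ∪→ {A,G,T}; cost 1
[col 6] BDFMSTY: children BM:{A}, DFSTY:{A,G,T} ∩→ {A}; cost 0
[col 7] BM: children B:{G}, M:{A} ∪→ {A,G}; cost 1
[col 7] FT: children F:{C}, T:{A} ∪→ {A,C}; cost 1
[col 7] DFT: children D:{G}, FT:{A,C} ∪→ {A,C,G}; cost 1
[col 7] SY: children S:{G}, Y:{G} ∩→ {G}; cost 0
[col 7] DFSTY: children DFT:{A,C,G}, SY:{G} ∩→ {G}; cost 0
[col 7] BDFMSTY: children BM:{A,G}, DFSTY:{G} ∩→ {G}; cost 0
per-site changes: [2, 4, 3, 4, 4, 3, 2, 3]; total = 25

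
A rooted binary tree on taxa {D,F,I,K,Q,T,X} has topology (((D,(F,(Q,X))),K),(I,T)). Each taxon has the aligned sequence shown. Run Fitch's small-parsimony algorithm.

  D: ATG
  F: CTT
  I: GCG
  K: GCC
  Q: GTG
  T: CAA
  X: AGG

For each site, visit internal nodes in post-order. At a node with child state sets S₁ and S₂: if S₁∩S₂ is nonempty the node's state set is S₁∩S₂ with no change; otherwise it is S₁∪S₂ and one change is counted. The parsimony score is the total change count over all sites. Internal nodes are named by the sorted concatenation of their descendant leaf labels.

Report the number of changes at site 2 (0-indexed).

3

site 0, node QX: Q={G} ∪ X={A} → {A,G} (+1)
site 0, node FQX: F={C} ∪ QX={A,G} → {A,C,G} (+1)
site 0, node DFQX: D={A} ∩ FQX={A,C,G} → {A} (+0)
site 0, node DFKQX: DFQX={A} ∪ K={G} → {A,G} (+1)
site 0, node IT: I={G} ∪ T={C} → {C,G} (+1)
site 0, node DFIKQTX: DFKQX={A,G} ∩ IT={C,G} → {G} (+0)
site 1, node QX: Q={T} ∪ X={G} → {G,T} (+1)
site 1, node FQX: F={T} ∩ QX={G,T} → {T} (+0)
site 1, node DFQX: D={T} ∩ FQX={T} → {T} (+0)
site 1, node DFKQX: DFQX={T} ∪ K={C} → {C,T} (+1)
site 1, node IT: I={C} ∪ T={A} → {A,C} (+1)
site 1, node DFIKQTX: DFKQX={C,T} ∩ IT={A,C} → {C} (+0)
site 2, node QX: Q={G} ∩ X={G} → {G} (+0)
site 2, node FQX: F={T} ∪ QX={G} → {G,T} (+1)
site 2, node DFQX: D={G} ∩ FQX={G,T} → {G} (+0)
site 2, node DFKQX: DFQX={G} ∪ K={C} → {C,G} (+1)
site 2, node IT: I={G} ∪ T={A} → {A,G} (+1)
site 2, node DFIKQTX: DFKQX={C,G} ∩ IT={A,G} → {G} (+0)
per-site changes: [4, 3, 3]; total = 10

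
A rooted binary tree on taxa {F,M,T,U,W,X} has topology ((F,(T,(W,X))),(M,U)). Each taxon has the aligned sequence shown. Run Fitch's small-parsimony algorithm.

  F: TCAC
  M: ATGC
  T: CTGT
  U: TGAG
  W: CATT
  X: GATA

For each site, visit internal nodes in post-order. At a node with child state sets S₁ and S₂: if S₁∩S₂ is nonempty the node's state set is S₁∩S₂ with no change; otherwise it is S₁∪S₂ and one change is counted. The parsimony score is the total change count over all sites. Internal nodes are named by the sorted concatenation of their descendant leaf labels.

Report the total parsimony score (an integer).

12

WX@0: {C} ∪ {G} = {C,G} (union, +1)
TWX@0: {C} ∩ {C,G} = {C} (intersection, +0)
FTWX@0: {T} ∪ {C} = {C,T} (union, +1)
MU@0: {A} ∪ {T} = {A,T} (union, +1)
FMTUWX@0: {C,T} ∩ {A,T} = {T} (intersection, +0)
WX@1: {A} ∩ {A} = {A} (intersection, +0)
TWX@1: {T} ∪ {A} = {A,T} (union, +1)
FTWX@1: {C} ∪ {A,T} = {A,C,T} (union, +1)
MU@1: {T} ∪ {G} = {G,T} (union, +1)
FMTUWX@1: {A,C,T} ∩ {G,T} = {T} (intersection, +0)
WX@2: {T} ∩ {T} = {T} (intersection, +0)
TWX@2: {G} ∪ {T} = {G,T} (union, +1)
FTWX@2: {A} ∪ {G,T} = {A,G,T} (union, +1)
MU@2: {G} ∪ {A} = {A,G} (union, +1)
FMTUWX@2: {A,G,T} ∩ {A,G} = {A,G} (intersection, +0)
WX@3: {T} ∪ {A} = {A,T} (union, +1)
TWX@3: {T} ∩ {A,T} = {T} (intersection, +0)
FTWX@3: {C} ∪ {T} = {C,T} (union, +1)
MU@3: {C} ∪ {G} = {C,G} (union, +1)
FMTUWX@3: {C,T} ∩ {C,G} = {C} (intersection, +0)
per-site changes: [3, 3, 3, 3]; total = 12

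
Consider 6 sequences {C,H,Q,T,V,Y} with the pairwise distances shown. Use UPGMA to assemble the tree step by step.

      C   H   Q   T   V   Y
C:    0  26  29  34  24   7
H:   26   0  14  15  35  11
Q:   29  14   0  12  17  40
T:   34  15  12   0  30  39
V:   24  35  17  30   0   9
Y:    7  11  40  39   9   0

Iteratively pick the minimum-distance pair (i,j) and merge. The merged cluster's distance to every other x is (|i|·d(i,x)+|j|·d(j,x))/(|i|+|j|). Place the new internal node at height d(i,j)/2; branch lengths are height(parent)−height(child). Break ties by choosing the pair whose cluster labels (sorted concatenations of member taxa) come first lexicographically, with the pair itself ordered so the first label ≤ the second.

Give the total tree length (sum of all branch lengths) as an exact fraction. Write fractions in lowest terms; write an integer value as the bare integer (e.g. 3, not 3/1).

54

step 1: merge (C,Y) at d=7; branch lengths C→7/2, Y→7/2; new cluster CY
  updated: d(CY,H)=37/2, d(CY,Q)=69/2, d(CY,T)=73/2, d(CY,V)=33/2
step 2: merge (Q,T) at d=12; branch lengths Q→6, T→6; new cluster QT
  updated: d(CY,QT)=71/2, d(H,QT)=29/2, d(QT,V)=47/2
step 3: merge (H,QT) at d=29/2; branch lengths H→29/4, QT→5/4; new cluster HQT
  updated: d(CY,HQT)=179/6, d(HQT,V)=82/3
step 4: merge (CY,V) at d=33/2; branch lengths CY→19/4, V→33/4; new cluster CVY
  updated: d(CVY,HQT)=29
step 5: merge (CVY,HQT) at d=29; branch lengths CVY→25/4, HQT→29/4; new cluster CHQTVY
final tree: (((C:7/2,Y:7/2):19/4,V:33/4):25/4,(H:29/4,(Q:6,T:6):5/4):29/4)
total length: 54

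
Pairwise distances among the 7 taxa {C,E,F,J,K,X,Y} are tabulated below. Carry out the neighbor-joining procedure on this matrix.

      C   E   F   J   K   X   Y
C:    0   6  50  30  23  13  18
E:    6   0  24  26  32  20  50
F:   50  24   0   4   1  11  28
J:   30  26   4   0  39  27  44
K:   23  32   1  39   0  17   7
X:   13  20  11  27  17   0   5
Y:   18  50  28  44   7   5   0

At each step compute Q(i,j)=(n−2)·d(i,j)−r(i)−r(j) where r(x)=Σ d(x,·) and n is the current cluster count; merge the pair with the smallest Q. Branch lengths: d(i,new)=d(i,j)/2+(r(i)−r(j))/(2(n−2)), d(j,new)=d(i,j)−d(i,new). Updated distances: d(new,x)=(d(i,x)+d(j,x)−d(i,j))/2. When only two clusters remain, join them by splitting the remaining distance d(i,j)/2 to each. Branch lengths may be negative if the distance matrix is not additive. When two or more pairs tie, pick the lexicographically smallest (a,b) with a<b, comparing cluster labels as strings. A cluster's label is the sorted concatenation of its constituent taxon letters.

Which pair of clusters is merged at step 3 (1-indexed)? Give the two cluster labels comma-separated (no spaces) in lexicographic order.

iteration 1: select C,E (d=6, Q=-268); attach at lengths (6/5, 24/5); label the merged cluster CE
  updated: d(CE,F)=34, d(CE,J)=25, d(CE,K)=49/2, d(CE,X)=27/2, d(CE,Y)=31
iteration 2: select F,J (d=4, Q=-201); attach at lengths (-45/8, 77/8); label the merged cluster FJ
  updated: d(CE,FJ)=55/2, d(FJ,K)=18, d(FJ,X)=17, d(FJ,Y)=34
iteration 3: select K,Y (d=7, Q=-245/2); attach at lengths (7/4, 21/4); label the merged cluster KY
  updated: d(CE,KY)=97/4, d(FJ,KY)=45/2, d(KY,X)=15/2
iteration 4: select CE,FJ (d=55/2, Q=-309/4); attach at lengths (213/16, 227/16); label the merged cluster CEFJ
  updated: d(CEFJ,KY)=77/8, d(CEFJ,X)=3/2
iteration 5: select CEFJ,KY (d=77/8, Q=-149/8); attach at lengths (29/16, 125/16); label the merged cluster CEFJKY
  updated: d(CEFJKY,X)=-5/16
iteration 6: select CEFJKY,X (d=-5/16); attach at lengths (-5/32, -5/32); label the merged cluster CEFJKXY
final tree: ((((C:6/5,E:24/5):213/16,(F:-45/8,J:77/8):227/16):29/16,(K:7/4,Y:21/4):125/16):-5/32,X:-5/32)
total length: 861/16

K,Y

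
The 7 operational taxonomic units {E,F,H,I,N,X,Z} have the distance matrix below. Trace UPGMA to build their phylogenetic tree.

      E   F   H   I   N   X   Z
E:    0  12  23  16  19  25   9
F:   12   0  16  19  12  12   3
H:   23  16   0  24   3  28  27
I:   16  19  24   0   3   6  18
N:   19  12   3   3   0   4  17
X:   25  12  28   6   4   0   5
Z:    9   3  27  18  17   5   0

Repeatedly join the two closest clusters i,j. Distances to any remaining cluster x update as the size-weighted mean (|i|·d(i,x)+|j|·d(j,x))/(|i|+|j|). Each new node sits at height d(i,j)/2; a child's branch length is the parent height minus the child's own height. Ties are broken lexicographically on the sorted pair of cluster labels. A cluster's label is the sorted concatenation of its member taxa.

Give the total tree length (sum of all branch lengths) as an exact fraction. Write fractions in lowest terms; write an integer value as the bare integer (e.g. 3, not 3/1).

865/24

iteration 1: select F,Z (d=3); attach at lengths (3/2, 3/2); label the merged cluster FZ
  updated: d(E,FZ)=21/2, d(FZ,H)=43/2, d(FZ,I)=37/2, d(FZ,N)=29/2, d(FZ,X)=17/2
iteration 2: select H,N (d=3); attach at lengths (3/2, 3/2); label the merged cluster HN
  updated: d(E,HN)=21, d(FZ,HN)=18, d(HN,I)=27/2, d(HN,X)=16
iteration 3: select I,X (d=6); attach at lengths (3, 3); label the merged cluster IX
  updated: d(E,IX)=41/2, d(FZ,IX)=27/2, d(HN,IX)=59/4
iteration 4: select E,FZ (d=21/2); attach at lengths (21/4, 15/4); label the merged cluster EFZ
  updated: d(EFZ,HN)=19, d(EFZ,IX)=95/6
iteration 5: select HN,IX (d=59/4); attach at lengths (47/8, 35/8); label the merged cluster HINX
  updated: d(EFZ,HINX)=209/12
iteration 6: select EFZ,HINX (d=209/12); attach at lengths (83/24, 4/3); label the merged cluster EFHINXZ
final tree: ((E:21/4,(F:3/2,Z:3/2):15/4):83/24,((H:3/2,N:3/2):47/8,(I:3,X:3):35/8):4/3)
total length: 865/24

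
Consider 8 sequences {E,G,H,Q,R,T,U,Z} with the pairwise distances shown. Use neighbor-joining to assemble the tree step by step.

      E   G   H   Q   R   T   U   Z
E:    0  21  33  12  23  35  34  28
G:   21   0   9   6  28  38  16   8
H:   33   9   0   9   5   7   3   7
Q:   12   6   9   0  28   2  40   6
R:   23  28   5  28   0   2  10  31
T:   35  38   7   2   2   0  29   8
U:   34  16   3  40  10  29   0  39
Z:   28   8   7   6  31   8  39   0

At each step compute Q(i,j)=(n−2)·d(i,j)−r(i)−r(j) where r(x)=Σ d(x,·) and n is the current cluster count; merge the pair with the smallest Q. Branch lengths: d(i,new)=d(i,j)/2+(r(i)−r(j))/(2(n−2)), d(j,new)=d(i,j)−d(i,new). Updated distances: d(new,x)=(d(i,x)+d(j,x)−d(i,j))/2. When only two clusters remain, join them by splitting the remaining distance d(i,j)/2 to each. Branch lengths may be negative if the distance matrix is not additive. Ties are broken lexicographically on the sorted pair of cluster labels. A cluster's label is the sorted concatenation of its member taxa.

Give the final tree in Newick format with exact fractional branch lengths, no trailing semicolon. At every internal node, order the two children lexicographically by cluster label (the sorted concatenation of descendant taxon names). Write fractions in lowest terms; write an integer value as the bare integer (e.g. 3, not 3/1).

step 1: merge (R,U) at d=10, Q=-238; branch lengths R→4/3, U→26/3; new cluster RU
  updated: d(E,RU)=47/2, d(G,RU)=17, d(H,RU)=-1, d(Q,RU)=29, d(RU,T)=21/2, d(RU,Z)=30
step 2: merge (H,RU) at d=-1, Q=-178; branch lengths H→-5, RU→4; new cluster HRU
  updated: d(E,HRU)=115/4, d(G,HRU)=27/2, d(HRU,Q)=39/2, d(HRU,T)=37/4, d(HRU,Z)=19
step 3: merge (HRU,T) at d=37/4, Q=-581/4; branch lengths HRU→139/32, T→157/32; new cluster HRTU
  updated: d(E,HRTU)=109/4, d(G,HRTU)=169/8, d(HRTU,Q)=49/8, d(HRTU,Z)=71/8
step 4: merge (HRTU,Z) at d=71/8, Q=-701/8; branch lengths HRTU→313/48, Z→113/48; new cluster HRTUZ
  updated: d(E,HRTUZ)=371/16, d(G,HRTUZ)=81/8, d(HRTUZ,Q)=13/8
step 5: merge (E,Q) at d=12, Q=-829/16; branch lengths E→969/64, Q→-201/64; new cluster EQ
  updated: d(EQ,G)=15/2, d(EQ,HRTUZ)=205/32
step 6: merge (EQ,G) at d=15/2, Q=-769/32; branch lengths EQ→121/64, G→359/64; new cluster EGQ
  updated: d(EGQ,HRTUZ)=289/64
step 7: merge (EGQ,HRTUZ) at d=289/64; branch lengths EGQ→289/128, HRTUZ→289/128; new cluster EGHQRTUZ
final tree: (((E:969/64,Q:-201/64):121/64,G:359/64):289/128,(((H:-5,(R:4/3,U:26/3):4):139/32,T:157/32):313/48,Z:113/48):289/128)
total length: 3273/64

(((E:969/64,Q:-201/64):121/64,G:359/64):289/128,(((H:-5,(R:4/3,U:26/3):4):139/32,T:157/32):313/48,Z:113/48):289/128)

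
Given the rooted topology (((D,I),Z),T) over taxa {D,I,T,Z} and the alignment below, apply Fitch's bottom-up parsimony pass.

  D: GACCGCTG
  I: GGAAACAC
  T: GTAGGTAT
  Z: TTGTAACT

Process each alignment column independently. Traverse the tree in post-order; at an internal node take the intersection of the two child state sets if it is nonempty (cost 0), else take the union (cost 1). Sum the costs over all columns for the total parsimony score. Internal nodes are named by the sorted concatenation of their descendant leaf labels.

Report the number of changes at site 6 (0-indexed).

site 0, node DI: D={G} ∩ I={G} → {G} (+0)
site 0, node DIZ: DI={G} ∪ Z={T} → {G,T} (+1)
site 0, node DITZ: DIZ={G,T} ∩ T={G} → {G} (+0)
site 1, node DI: D={A} ∪ I={G} → {A,G} (+1)
site 1, node DIZ: DI={A,G} ∪ Z={T} → {A,G,T} (+1)
site 1, node DITZ: DIZ={A,G,T} ∩ T={T} → {T} (+0)
site 2, node DI: D={C} ∪ I={A} → {A,C} (+1)
site 2, node DIZ: DI={A,C} ∪ Z={G} → {A,C,G} (+1)
site 2, node DITZ: DIZ={A,C,G} ∩ T={A} → {A} (+0)
site 3, node DI: D={C} ∪ I={A} → {A,C} (+1)
site 3, node DIZ: DI={A,C} ∪ Z={T} → {A,C,T} (+1)
site 3, node DITZ: DIZ={A,C,T} ∪ T={G} → {A,C,G,T} (+1)
site 4, node DI: D={G} ∪ I={A} → {A,G} (+1)
site 4, node DIZ: DI={A,G} ∩ Z={A} → {A} (+0)
site 4, node DITZ: DIZ={A} ∪ T={G} → {A,G} (+1)
site 5, node DI: D={C} ∩ I={C} → {C} (+0)
site 5, node DIZ: DI={C} ∪ Z={A} → {A,C} (+1)
site 5, node DITZ: DIZ={A,C} ∪ T={T} → {A,C,T} (+1)
site 6, node DI: D={T} ∪ I={A} → {A,T} (+1)
site 6, node DIZ: DI={A,T} ∪ Z={C} → {A,C,T} (+1)
site 6, node DITZ: DIZ={A,C,T} ∩ T={A} → {A} (+0)
site 7, node DI: D={G} ∪ I={C} → {C,G} (+1)
site 7, node DIZ: DI={C,G} ∪ Z={T} → {C,G,T} (+1)
site 7, node DITZ: DIZ={C,G,T} ∩ T={T} → {T} (+0)
per-site changes: [1, 2, 2, 3, 2, 2, 2, 2]; total = 16

2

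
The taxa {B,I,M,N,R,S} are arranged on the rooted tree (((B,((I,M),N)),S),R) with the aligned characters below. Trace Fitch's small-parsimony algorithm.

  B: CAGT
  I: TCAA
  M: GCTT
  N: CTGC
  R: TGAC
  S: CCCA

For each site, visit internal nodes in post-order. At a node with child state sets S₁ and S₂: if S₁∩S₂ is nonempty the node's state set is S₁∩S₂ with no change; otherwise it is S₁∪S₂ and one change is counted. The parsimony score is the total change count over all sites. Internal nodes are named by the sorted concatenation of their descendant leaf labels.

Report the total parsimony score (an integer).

[col 0] IM: children I:{T}, M:{G} ∪→ {G,T}; cost 1
[col 0] IMN: children IM:{G,T}, N:{C} ∪→ {C,G,T}; cost 1
[col 0] BIMN: children B:{C}, IMN:{C,G,T} ∩→ {C}; cost 0
[col 0] BIMNS: children BIMN:{C}, S:{C} ∩→ {C}; cost 0
[col 0] BIMNRS: children BIMNS:{C}, R:{T} ∪→ {C,T}; cost 1
[col 1] IM: children I:{C}, M:{C} ∩→ {C}; cost 0
[col 1] IMN: children IM:{C}, N:{T} ∪→ {C,T}; cost 1
[col 1] BIMN: children B:{A}, IMN:{C,T} ∪→ {A,C,T}; cost 1
[col 1] BIMNS: children BIMN:{A,C,T}, S:{C} ∩→ {C}; cost 0
[col 1] BIMNRS: children BIMNS:{C}, R:{G} ∪→ {C,G}; cost 1
[col 2] IM: children I:{A}, M:{T} ∪→ {A,T}; cost 1
[col 2] IMN: children IM:{A,T}, N:{G} ∪→ {A,G,T}; cost 1
[col 2] BIMN: children B:{G}, IMN:{A,G,T} ∩→ {G}; cost 0
[col 2] BIMNS: children BIMN:{G}, S:{C} ∪→ {C,G}; cost 1
[col 2] BIMNRS: children BIMNS:{C,G}, R:{A} ∪→ {A,C,G}; cost 1
[col 3] IM: children I:{A}, M:{T} ∪→ {A,T}; cost 1
[col 3] IMN: children IM:{A,T}, N:{C} ∪→ {A,C,T}; cost 1
[col 3] BIMN: children B:{T}, IMN:{A,C,T} ∩→ {T}; cost 0
[col 3] BIMNS: children BIMN:{T}, S:{A} ∪→ {A,T}; cost 1
[col 3] BIMNRS: children BIMNS:{A,T}, R:{C} ∪→ {A,C,T}; cost 1
per-site changes: [3, 3, 4, 4]; total = 14

14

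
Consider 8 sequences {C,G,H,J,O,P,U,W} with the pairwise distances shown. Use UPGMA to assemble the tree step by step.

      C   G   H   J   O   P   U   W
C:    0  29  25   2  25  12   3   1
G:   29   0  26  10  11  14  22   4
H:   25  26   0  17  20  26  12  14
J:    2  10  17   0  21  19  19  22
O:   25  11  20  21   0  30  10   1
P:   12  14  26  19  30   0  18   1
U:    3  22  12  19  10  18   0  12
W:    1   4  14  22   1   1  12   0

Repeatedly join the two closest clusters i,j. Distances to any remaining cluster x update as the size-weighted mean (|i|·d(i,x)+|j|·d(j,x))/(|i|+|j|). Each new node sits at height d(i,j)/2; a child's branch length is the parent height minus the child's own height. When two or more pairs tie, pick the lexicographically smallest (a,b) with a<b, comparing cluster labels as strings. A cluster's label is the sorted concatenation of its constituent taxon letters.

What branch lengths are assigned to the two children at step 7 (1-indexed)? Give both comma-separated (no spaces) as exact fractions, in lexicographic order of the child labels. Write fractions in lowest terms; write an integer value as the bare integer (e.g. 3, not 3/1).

37/20,10

step 1: merge (C,W) at d=1; branch lengths C→1/2, W→1/2; new cluster CW
  updated: d(CW,G)=33/2, d(CW,H)=39/2, d(CW,J)=12, d(CW,O)=13, d(CW,P)=13/2, d(CW,U)=15/2
step 2: merge (CW,P) at d=13/2; branch lengths CW→11/4, P→13/4; new cluster CPW
  updated: d(CPW,G)=47/3, d(CPW,H)=65/3, d(CPW,J)=43/3, d(CPW,O)=56/3, d(CPW,U)=11
step 3: merge (G,J) at d=10; branch lengths G→5, J→5; new cluster GJ
  updated: d(CPW,GJ)=15, d(GJ,H)=43/2, d(GJ,O)=16, d(GJ,U)=41/2
step 4: merge (O,U) at d=10; branch lengths O→5, U→5; new cluster OU
  updated: d(CPW,OU)=89/6, d(GJ,OU)=73/4, d(H,OU)=16
step 5: merge (CPW,OU) at d=89/6; branch lengths CPW→25/6, OU→29/12; new cluster COPUW
  updated: d(COPUW,GJ)=163/10, d(COPUW,H)=97/5
step 6: merge (COPUW,GJ) at d=163/10; branch lengths COPUW→11/15, GJ→63/20; new cluster CGJOPUW
  updated: d(CGJOPUW,H)=20
step 7: merge (CGJOPUW,H) at d=20; branch lengths CGJOPUW→37/20, H→10; new cluster CGHJOPUW
final tree: (((((C:1/2,W:1/2):11/4,P:13/4):25/6,(O:5,U:5):29/12):11/15,(G:5,J:5):63/20):37/20,H:10)
total length: 2959/60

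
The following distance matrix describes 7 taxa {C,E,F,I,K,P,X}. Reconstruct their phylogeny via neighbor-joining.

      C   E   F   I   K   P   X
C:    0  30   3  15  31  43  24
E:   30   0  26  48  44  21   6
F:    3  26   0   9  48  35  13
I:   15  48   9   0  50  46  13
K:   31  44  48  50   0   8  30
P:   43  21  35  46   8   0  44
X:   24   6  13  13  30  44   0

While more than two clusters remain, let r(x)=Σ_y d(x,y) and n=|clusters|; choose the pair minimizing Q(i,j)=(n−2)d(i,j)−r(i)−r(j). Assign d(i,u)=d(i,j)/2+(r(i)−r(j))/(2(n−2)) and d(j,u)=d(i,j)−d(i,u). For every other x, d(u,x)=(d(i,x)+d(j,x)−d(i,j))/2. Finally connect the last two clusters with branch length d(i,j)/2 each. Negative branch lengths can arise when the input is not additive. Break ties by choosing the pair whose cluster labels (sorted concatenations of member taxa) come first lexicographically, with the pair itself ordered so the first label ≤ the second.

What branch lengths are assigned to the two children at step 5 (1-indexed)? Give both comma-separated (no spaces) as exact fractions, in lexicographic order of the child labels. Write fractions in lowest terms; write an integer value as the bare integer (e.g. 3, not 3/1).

iteration 1: select K,P (d=8, Q=-368); attach at lengths (27/5, 13/5); label the merged cluster KP
  updated: d(C,KP)=33, d(E,KP)=57/2, d(F,KP)=75/2, d(I,KP)=44, d(KP,X)=33
iteration 2: select E,X (d=6, Q=-407/2); attach at lengths (147/16, -51/16); label the merged cluster EX
  updated: d(C,EX)=24, d(EX,F)=33/2, d(EX,I)=55/2, d(EX,KP)=111/4
iteration 3: select EX,KP (d=111/4, Q=-619/4); attach at lengths (49/8, 173/8); label the merged cluster EKPX
  updated: d(C,EKPX)=117/8, d(EKPX,F)=105/8, d(EKPX,I)=175/8
iteration 4: select C,EKPX (d=117/8, Q=-53); attach at lengths (49/16, 185/16); label the merged cluster CEKPX
  updated: d(CEKPX,F)=3/4, d(CEKPX,I)=89/8
iteration 5: select CEKPX,F (d=3/4, Q=-167/8); attach at lengths (23/16, -11/16); label the merged cluster CEFKPX
  updated: d(CEFKPX,I)=155/16
iteration 6: select CEFKPX,I (d=155/16); attach at lengths (155/32, 155/32); label the merged cluster CEFIKPX
final tree: (((C:49/16,((E:147/16,X:-51/16):49/8,(K:27/5,P:13/5):173/8):185/16):23/16,F:-11/16):155/32,I:155/32)
total length: 1069/16

23/16,-11/16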